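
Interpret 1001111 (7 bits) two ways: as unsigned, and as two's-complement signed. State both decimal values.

unsigned = 79, signed = -49

Unsigned: 1001111 = 79.
Signed: MSB=1 → 79 − 128 = -49.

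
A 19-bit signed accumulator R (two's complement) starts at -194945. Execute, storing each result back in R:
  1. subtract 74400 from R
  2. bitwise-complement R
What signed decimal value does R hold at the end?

-254944

Start: R = -194945 = 1010000011001111111.
R = -194945 − 74400 = -269345; wraps to 254943 = 0111110001111011111
R = NOT 0111110001111011111 = 1000001110000100000 = -254944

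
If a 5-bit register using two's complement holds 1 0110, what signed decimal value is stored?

MSB is 1, so the value is negative.
Invert: 01001. Add 1: 01010 = 10. So the value is −10.

-10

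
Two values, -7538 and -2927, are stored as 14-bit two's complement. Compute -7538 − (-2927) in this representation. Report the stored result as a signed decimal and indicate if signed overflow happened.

-7538 → 10001010001110
-2927 → 11010010010001
Subtract via negate-and-add: invert 11010010010001 + 1 = 00101101101111 (i.e. 2927).
  10001010001110
+ 00101101101111
= 10110111111101
Result 10110111111101: MSB = 1 → 11773 − 16384 = -4611.
Addends (after negating the subtrahend) have opposite signs, so signed overflow cannot occur.

-4611; no overflow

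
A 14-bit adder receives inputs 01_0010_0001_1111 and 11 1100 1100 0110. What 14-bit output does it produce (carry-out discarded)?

  01001000011111
+ 11110011000110
= 00111011100101  (discard carry-out 1)

00111011100101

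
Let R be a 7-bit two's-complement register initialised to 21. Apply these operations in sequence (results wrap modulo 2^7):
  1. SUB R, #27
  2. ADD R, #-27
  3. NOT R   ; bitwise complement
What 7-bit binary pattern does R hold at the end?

Start: R = 21 = 0010101.
R = 21 − 27 = -6 = 1111010
R = -6 + (-27) = -33 = 1011111
R = NOT 1011111 = 0100000 = 32

0100000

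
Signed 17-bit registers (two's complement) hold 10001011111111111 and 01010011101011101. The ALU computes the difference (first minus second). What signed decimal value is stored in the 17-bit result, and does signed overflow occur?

28834; overflow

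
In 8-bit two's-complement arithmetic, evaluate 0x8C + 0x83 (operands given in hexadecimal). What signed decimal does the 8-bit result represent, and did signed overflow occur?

15; overflow

0x8C = 10001100 = -116 (signed)
0x83 = 10000011 = -125 (signed)
  10001100
+ 10000011
= 00001111  (discard carry-out 1)
Result 00001111: MSB = 0 → value 15.
Both addends are negative but the stored result is non-negative: signed overflow. The true value -116 + (-125) = -241 lies outside [-128, 127].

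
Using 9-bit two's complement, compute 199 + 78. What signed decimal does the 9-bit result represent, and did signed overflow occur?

-235; overflow

199 → 011000111
78 → 001001110
  011000111
+ 001001110
= 100010101
Result 100010101: MSB = 1 → 277 − 512 = -235.
Both addends are non-negative but the stored result is negative: signed overflow. The true value 199 + 78 = 277 lies outside [-256, 255].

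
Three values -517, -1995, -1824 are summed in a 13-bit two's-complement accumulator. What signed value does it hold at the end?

3856

-517 + (-1995) = -2512 (1011000110000)
-2512 + (-1824) = -4336 → wraps to 3856 (0111100010000)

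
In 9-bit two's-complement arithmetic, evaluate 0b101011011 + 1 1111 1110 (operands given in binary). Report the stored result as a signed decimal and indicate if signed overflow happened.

0b101011011 → 101011011 = -165 (signed)
1 1111 1110 → 111111110 = -2 (signed)
  101011011
+ 111111110
= 101011001  (discard carry-out 1)
Result 101011001: MSB = 1 → 345 − 512 = -167.
Both addends are negative and so is the stored result: no signed overflow.

-167; no overflow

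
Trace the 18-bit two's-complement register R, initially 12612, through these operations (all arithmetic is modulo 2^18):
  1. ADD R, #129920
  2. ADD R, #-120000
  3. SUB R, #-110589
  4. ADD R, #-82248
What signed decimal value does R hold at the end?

Start: R = 12612 = 000011000101000100.
R = 12612 + 129920 = 142532; wraps to -119612 = 100010110011000100
R = -119612 + (-120000) = -239612; wraps to 22532 = 000101100000000100
R = 22532 − (-110589) = 133121; wraps to -129023 = 100000100000000001
R = -129023 + (-82248) = -211271; wraps to 50873 = 001100011010111001

50873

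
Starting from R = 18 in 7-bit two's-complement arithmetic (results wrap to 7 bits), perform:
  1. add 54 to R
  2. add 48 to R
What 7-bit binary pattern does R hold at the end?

1111000

Start: R = 18 = 0010010.
R = 18 + 54 = 72; wraps to -56 = 1001000
R = -56 + 48 = -8 = 1111000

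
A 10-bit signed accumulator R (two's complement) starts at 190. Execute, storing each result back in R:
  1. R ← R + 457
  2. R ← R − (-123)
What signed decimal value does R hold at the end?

Start: R = 190 = 0010111110.
R = 190 + 457 = 647; wraps to -377 = 1010000111
R = -377 − (-123) = -254 = 1100000010

-254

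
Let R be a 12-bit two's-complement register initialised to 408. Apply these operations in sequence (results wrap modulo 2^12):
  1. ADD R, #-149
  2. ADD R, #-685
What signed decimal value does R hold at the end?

Start: R = 408 = 000110011000.
R = 408 + (-149) = 259 = 000100000011
R = 259 + (-685) = -426 = 111001010110

-426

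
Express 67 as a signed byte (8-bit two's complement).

01000011

67 is non-negative, so write it directly in 8 bits: 01000011.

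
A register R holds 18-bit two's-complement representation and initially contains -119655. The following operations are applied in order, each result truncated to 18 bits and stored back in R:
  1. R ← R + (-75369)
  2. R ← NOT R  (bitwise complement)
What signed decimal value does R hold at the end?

Start: R = -119655 = 100010110010011001.
R = -119655 + (-75369) = -195024; wraps to 67120 = 010000011000110000
R = NOT 010000011000110000 = 101111100111001111 = -67121

-67121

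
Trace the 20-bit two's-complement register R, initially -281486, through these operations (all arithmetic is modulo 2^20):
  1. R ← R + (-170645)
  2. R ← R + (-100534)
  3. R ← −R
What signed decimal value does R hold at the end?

-495911

Start: R = -281486 = 10111011010001110010.
R = -281486 + (-170645) = -452131 = 10010001100111011101
R = -452131 + (-100534) = -552665; wraps to 495911 = 01111001000100100111
R = −(495911) = -495911 = 10000110111011011001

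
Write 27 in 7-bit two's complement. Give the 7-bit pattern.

0011011

27 is non-negative, so write it directly in 7 bits: 0011011.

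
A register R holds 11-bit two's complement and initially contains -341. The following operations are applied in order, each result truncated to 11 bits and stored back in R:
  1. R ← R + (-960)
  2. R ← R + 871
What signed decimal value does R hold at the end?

Start: R = -341 = 11010101011.
R = -341 + (-960) = -1301; wraps to 747 = 01011101011
R = 747 + 871 = 1618; wraps to -430 = 11001010010

-430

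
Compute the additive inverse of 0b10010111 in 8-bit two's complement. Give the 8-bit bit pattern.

01101001

Invert: 01101000. Add 1: 01101001.
Check: 10010111 = -105, 01101001 = 105.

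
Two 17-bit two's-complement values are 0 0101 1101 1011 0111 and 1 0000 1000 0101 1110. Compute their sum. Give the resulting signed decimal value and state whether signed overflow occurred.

0 0101 1101 1011 0111 → 00101110110110111 = 23991 (signed)
1 0000 1000 0101 1110 → 10000100001011110 = -63394 (signed)
  00101110110110111
+ 10000100001011110
= 10110011000010101
Result 10110011000010101: MSB = 1 → 91669 − 131072 = -39403.
Addends have opposite signs, so signed overflow cannot occur.

-39403; no overflow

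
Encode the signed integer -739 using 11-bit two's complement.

|-739| = 739 = 01011100011 in 11 bits.
Invert the bits: 10100011100. Add 1: 10100011101.
Check: 10100011101 reads as 1309 − 2048 = -739.

10100011101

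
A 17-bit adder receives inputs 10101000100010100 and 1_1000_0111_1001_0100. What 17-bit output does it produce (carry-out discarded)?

  10101000100010100
+ 11000011110010100
= 01101100010101000  (discard carry-out 1)

01101100010101000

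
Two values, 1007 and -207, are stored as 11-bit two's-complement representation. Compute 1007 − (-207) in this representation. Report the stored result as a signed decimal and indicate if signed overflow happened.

-834; overflow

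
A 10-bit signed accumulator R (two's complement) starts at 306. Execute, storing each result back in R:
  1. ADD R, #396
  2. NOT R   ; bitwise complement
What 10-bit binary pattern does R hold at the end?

0101000001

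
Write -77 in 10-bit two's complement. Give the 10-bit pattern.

1110110011

|-77| = 77 = 0001001101 in 10 bits.
Invert the bits: 1110110010. Add 1: 1110110011.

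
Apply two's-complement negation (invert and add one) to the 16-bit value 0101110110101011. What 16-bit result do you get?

Invert: 1010001001010100. Add 1: 1010001001010101.

1010001001010101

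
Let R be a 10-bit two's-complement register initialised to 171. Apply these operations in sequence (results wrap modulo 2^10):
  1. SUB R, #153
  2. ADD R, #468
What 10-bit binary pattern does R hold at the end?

0111100110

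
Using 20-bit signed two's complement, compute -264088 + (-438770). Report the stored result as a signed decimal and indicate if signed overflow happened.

345718; overflow

-264088 → 10111111100001101000
-438770 → 10010100111000001110
  10111111100001101000
+ 10010100111000001110
= 01010100011001110110  (discard carry-out 1)
Result 01010100011001110110: MSB = 0 → value 345718.
Both addends are negative but the stored result is non-negative: signed overflow. The true value -264088 + (-438770) = -702858 lies outside [-524288, 524287].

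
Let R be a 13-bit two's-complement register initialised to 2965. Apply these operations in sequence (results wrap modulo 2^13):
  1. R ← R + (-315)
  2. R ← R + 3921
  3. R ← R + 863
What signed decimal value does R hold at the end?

Start: R = 2965 = 0101110010101.
R = 2965 + (-315) = 2650 = 0101001011010
R = 2650 + 3921 = 6571; wraps to -1621 = 1100110101011
R = -1621 + 863 = -758 = 1110100001010

-758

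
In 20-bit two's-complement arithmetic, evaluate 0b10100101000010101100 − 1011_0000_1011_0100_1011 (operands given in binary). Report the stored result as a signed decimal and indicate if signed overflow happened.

0b10100101000010101100 → 10100101000010101100 = -372564 (signed)
1011_0000_1011_0100_1011 → 10110000101101001011 = -324789 (signed)
Subtract via negate-and-add: invert 10110000101101001011 + 1 = 01001111010010110101 (i.e. 324789).
  10100101000010101100
+ 01001111010010110101
= 11110100010101100001
Result 11110100010101100001: MSB = 1 → 1000801 − 1048576 = -47775.
Addends (after negating the subtrahend) have opposite signs, so signed overflow cannot occur.

-47775; no overflow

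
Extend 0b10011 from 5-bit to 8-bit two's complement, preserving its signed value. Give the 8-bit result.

MSB of 10011 is 1; replicate it into the new high bits.
111|10011 → 11110011 (still -13).

11110011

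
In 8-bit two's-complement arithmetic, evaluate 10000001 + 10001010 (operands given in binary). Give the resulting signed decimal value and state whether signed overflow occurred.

10000001 = -127 (signed)
10001010 = -118 (signed)
  10000001
+ 10001010
= 00001011  (discard carry-out 1)
Result 00001011: MSB = 0 → value 11.
Both addends are negative but the stored result is non-negative: signed overflow. The true value -127 + (-118) = -245 lies outside [-128, 127].

11; overflow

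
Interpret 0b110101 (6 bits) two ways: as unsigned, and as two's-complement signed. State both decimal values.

unsigned = 53, signed = -11

Unsigned: 110101 = 53.
Signed: MSB=1 → 53 − 64 = -11.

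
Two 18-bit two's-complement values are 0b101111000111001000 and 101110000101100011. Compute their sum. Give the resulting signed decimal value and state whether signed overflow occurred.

0b101111000111001000 → 101111000111001000 = -69176 (signed)
101110000101100011 = -73373 (signed)
  101111000111001000
+ 101110000101100011
= 011101001100101011  (discard carry-out 1)
Result 011101001100101011: MSB = 0 → value 119595.
Both addends are negative but the stored result is non-negative: signed overflow. The true value -69176 + (-73373) = -142549 lies outside [-131072, 131071].

119595; overflow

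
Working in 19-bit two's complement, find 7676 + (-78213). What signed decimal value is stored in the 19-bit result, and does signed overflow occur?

-70537; no overflow

7676 → 0000001110111111100
-78213 → 1101100111001111011
  0000001110111111100
+ 1101100111001111011
= 1101110110001110111
Result 1101110110001110111: MSB = 1 → 453751 − 524288 = -70537.
Addends have opposite signs, so signed overflow cannot occur.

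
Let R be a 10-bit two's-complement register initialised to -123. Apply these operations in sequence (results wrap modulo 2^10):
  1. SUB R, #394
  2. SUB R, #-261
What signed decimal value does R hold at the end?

Start: R = -123 = 1110000101.
R = -123 − 394 = -517; wraps to 507 = 0111111011
R = 507 − (-261) = 768; wraps to -256 = 1100000000

-256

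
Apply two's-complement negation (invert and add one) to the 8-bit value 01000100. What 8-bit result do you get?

Invert: 10111011. Add 1: 10111100.
Check: 01000100 = 68, 10111100 = -68.

10111100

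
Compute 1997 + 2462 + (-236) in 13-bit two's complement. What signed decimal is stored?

-3969

1997 + 2462 = 4459 → wraps to -3733 (1000101101011)
-3733 + (-236) = -3969 (1000001111111)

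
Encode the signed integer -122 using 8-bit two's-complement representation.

|-122| = 122 = 01111010 in 8 bits.
Invert the bits: 10000101. Add 1: 10000110.
Check: 10000110 reads as 134 − 256 = -122.

10000110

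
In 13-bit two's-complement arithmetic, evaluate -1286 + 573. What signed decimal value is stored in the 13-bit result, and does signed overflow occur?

-713; no overflow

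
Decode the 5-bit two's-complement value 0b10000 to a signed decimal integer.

-16

MSB is 1, so the value is negative.
Invert: 01111. Add 1: 10000 = 16. So the value is −16.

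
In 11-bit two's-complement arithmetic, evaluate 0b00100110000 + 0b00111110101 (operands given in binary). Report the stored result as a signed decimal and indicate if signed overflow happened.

805; no overflow

0b00100110000 → 00100110000 = 304 (signed)
0b00111110101 → 00111110101 = 501 (signed)
  00100110000
+ 00111110101
= 01100100101
Result 01100100101: MSB = 0 → value 805.
Both addends are non-negative and so is the stored result: no signed overflow.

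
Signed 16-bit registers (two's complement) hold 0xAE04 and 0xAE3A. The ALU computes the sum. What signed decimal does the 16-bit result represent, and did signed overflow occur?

0xAE04 = 1010111000000100 = -20988 (signed)
0xAE3A = 1010111000111010 = -20934 (signed)
  1010111000000100
+ 1010111000111010
= 0101110000111110  (discard carry-out 1)
Result 0101110000111110: MSB = 0 → value 23614.
Both addends are negative but the stored result is non-negative: signed overflow. The true value -20988 + (-20934) = -41922 lies outside [-32768, 32767].

23614; overflow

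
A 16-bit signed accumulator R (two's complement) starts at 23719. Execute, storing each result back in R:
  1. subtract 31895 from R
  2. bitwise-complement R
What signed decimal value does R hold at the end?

Start: R = 23719 = 0101110010100111.
R = 23719 − 31895 = -8176 = 1110000000010000
R = NOT 1110000000010000 = 0001111111101111 = 8175

8175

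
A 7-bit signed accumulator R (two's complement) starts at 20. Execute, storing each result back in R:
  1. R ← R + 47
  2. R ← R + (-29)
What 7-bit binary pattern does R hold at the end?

0100110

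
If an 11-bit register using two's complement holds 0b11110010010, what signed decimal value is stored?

MSB is 1, so the value is negative.
Invert: 00001101101. Add 1: 00001101110 = 110. So the value is −110.

-110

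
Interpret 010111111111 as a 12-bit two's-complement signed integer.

1535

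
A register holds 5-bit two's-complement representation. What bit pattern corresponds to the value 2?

00010

2 is non-negative, so write it directly in 5 bits: 00010.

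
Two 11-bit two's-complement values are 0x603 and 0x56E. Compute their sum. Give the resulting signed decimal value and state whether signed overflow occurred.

881; overflow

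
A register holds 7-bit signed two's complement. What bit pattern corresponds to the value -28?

1100100

|-28| = 28 = 0011100 in 7 bits.
Invert the bits: 1100011. Add 1: 1100100.
Check: 1100100 reads as 100 − 128 = -28.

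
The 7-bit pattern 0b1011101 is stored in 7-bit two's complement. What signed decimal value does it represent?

-35

MSB is 1, so the value is negative.
Invert: 0100010. Add 1: 0100011 = 35. So the value is −35.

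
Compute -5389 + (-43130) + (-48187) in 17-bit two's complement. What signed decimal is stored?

-5389 + (-43130) = -48519 (10100001001111001)
-48519 + (-48187) = -96706 → wraps to 34366 (01000011000111110)

34366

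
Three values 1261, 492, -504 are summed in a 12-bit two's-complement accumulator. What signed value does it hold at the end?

1261 + 492 = 1753 (011011011001)
1753 + (-504) = 1249 (010011100001)

1249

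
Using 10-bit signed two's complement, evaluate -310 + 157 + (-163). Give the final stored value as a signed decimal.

-310 + 157 = -153 (1101100111)
-153 + (-163) = -316 (1011000100)

-316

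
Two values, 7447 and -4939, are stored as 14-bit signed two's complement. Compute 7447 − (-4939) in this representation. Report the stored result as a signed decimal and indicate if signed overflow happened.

-3998; overflow

7447 → 01110100010111
-4939 → 10110010110101
Subtract via negate-and-add: invert 10110010110101 + 1 = 01001101001011 (i.e. 4939).
  01110100010111
+ 01001101001011
= 11000001100010
Result 11000001100010: MSB = 1 → 12386 − 16384 = -3998.
Both addends (after negating the subtrahend) are non-negative but the stored result is negative: signed overflow. The true value 7447 − (-4939) = 12386 lies outside [-8192, 8191].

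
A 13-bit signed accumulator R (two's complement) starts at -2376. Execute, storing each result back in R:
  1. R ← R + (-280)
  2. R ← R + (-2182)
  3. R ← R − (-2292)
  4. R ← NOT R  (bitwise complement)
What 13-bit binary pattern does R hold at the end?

Start: R = -2376 = 1011010111000.
R = -2376 + (-280) = -2656 = 1010110100000
R = -2656 + (-2182) = -4838; wraps to 3354 = 0110100011010
R = 3354 − (-2292) = 5646; wraps to -2546 = 1011000001110
R = NOT 1011000001110 = 0100111110001 = 2545

0100111110001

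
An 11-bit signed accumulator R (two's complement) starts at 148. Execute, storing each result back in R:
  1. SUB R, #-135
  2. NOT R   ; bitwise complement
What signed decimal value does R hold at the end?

Start: R = 148 = 00010010100.
R = 148 − (-135) = 283 = 00100011011
R = NOT 00100011011 = 11011100100 = -284

-284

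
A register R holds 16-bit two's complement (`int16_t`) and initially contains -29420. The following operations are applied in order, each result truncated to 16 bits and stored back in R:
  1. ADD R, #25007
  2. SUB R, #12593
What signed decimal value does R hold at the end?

-17006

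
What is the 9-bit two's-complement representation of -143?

101110001

|-143| = 143 = 010001111 in 9 bits.
Invert the bits: 101110000. Add 1: 101110001.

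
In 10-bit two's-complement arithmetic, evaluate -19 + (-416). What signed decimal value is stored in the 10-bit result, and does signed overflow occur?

-19 → 1111101101
-416 → 1001100000
  1111101101
+ 1001100000
= 1001001101  (discard carry-out 1)
Result 1001001101: MSB = 1 → 589 − 1024 = -435.
Both addends are negative and so is the stored result: no signed overflow.

-435; no overflow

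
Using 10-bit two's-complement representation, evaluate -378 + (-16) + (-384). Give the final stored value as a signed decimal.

246

-378 + (-16) = -394 (1001110110)
-394 + (-384) = -778 → wraps to 246 (0011110110)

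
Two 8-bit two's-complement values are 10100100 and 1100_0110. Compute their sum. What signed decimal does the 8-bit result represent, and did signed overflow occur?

10100100 = -92 (signed)
1100_0110 → 11000110 = -58 (signed)
  10100100
+ 11000110
= 01101010  (discard carry-out 1)
Result 01101010: MSB = 0 → value 106.
Both addends are negative but the stored result is non-negative: signed overflow. The true value -92 + (-58) = -150 lies outside [-128, 127].

106; overflow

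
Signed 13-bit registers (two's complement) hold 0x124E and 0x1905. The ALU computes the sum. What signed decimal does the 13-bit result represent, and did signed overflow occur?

2899; overflow

0x124E = 1001001001110 = -3506 (signed)
0x1905 = 1100100000101 = -1787 (signed)
  1001001001110
+ 1100100000101
= 0101101010011  (discard carry-out 1)
Result 0101101010011: MSB = 0 → value 2899.
Both addends are negative but the stored result is non-negative: signed overflow. The true value -3506 + (-1787) = -5293 lies outside [-4096, 4095].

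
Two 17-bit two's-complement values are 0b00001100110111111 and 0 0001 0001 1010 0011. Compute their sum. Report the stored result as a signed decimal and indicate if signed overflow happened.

0b00001100110111111 → 00001100110111111 = 6591 (signed)
0 0001 0001 1010 0011 → 00001000110100011 = 4515 (signed)
  00001100110111111
+ 00001000110100011
= 00010101101100010
Result 00010101101100010: MSB = 0 → value 11106.
Both addends are non-negative and so is the stored result: no signed overflow.

11106; no overflow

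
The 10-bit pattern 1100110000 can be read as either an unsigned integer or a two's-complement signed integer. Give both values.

unsigned = 816, signed = -208

Unsigned: 1100110000 = 816.
Signed: MSB=1 → 816 − 1024 = -208.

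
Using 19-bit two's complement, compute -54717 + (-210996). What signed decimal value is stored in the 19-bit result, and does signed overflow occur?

258575; overflow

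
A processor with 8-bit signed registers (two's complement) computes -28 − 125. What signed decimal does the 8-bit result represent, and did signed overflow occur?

-28 → 11100100
125 → 01111101
Subtract via negate-and-add: invert 01111101 + 1 = 10000011 (i.e. -125).
  11100100
+ 10000011
= 01100111  (discard carry-out 1)
Result 01100111: MSB = 0 → value 103.
Both addends (after negating the subtrahend) are negative but the stored result is non-negative: signed overflow. The true value -28 − 125 = -153 lies outside [-128, 127].

103; overflow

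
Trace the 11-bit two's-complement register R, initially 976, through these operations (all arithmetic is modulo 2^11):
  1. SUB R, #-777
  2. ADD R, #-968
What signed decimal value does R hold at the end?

785

Start: R = 976 = 01111010000.
R = 976 − (-777) = 1753; wraps to -295 = 11011011001
R = -295 + (-968) = -1263; wraps to 785 = 01100010001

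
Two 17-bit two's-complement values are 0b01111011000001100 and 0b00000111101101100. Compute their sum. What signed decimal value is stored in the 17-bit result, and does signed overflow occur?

0b01111011000001100 → 01111011000001100 = 62988 (signed)
0b00000111101101100 → 00000111101101100 = 3948 (signed)
  01111011000001100
+ 00000111101101100
= 10000010101111000
Result 10000010101111000: MSB = 1 → 66936 − 131072 = -64136.
Both addends are non-negative but the stored result is negative: signed overflow. The true value 62988 + 3948 = 66936 lies outside [-65536, 65535].

-64136; overflow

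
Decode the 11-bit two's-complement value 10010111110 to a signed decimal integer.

-834

MSB is 1, so the value is negative.
Unsigned reading: 1214. Subtract 2^11 = 2048: 1214 − 2048 = -834.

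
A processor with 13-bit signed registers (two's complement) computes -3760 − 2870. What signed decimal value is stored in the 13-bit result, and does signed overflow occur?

-3760 → 1000101010000
2870 → 0101100110110
Subtract via negate-and-add: invert 0101100110110 + 1 = 1010011001010 (i.e. -2870).
  1000101010000
+ 1010011001010
= 0011000011010  (discard carry-out 1)
Result 0011000011010: MSB = 0 → value 1562.
Both addends (after negating the subtrahend) are negative but the stored result is non-negative: signed overflow. The true value -3760 − 2870 = -6630 lies outside [-4096, 4095].

1562; overflow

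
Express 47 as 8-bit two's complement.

47 is non-negative, so write it directly in 8 bits: 00101111.

00101111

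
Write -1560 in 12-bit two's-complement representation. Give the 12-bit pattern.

|-1560| = 1560 = 011000011000 in 12 bits.
Invert the bits: 100111100111. Add 1: 100111101000.

100111101000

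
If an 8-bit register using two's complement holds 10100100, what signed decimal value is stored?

MSB is 1, so the value is negative.
Invert: 01011011. Add 1: 01011100 = 92. So the value is −92.

-92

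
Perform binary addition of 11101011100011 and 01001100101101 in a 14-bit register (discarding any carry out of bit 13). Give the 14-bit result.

00111000010000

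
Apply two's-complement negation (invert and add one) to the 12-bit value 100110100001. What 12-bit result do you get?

011001011111

Invert: 011001011110. Add 1: 011001011111.
Check: 100110100001 = -1631, 011001011111 = 1631.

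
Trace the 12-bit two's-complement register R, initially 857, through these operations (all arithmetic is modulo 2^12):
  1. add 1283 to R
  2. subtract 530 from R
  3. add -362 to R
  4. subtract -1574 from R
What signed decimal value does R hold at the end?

-1274

Start: R = 857 = 001101011001.
R = 857 + 1283 = 2140; wraps to -1956 = 100001011100
R = -1956 − 530 = -2486; wraps to 1610 = 011001001010
R = 1610 + (-362) = 1248 = 010011100000
R = 1248 − (-1574) = 2822; wraps to -1274 = 101100000110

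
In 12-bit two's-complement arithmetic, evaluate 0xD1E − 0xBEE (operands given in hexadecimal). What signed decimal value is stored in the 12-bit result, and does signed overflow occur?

304; no overflow

0xD1E = 110100011110 = -738 (signed)
0xBEE = 101111101110 = -1042 (signed)
Subtract via negate-and-add: invert 101111101110 + 1 = 010000010010 (i.e. 1042).
  110100011110
+ 010000010010
= 000100110000  (discard carry-out 1)
Result 000100110000: MSB = 0 → value 304.
Addends (after negating the subtrahend) have opposite signs, so signed overflow cannot occur.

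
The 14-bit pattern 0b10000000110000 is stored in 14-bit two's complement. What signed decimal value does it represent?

-8144

MSB is 1, so the value is negative.
Unsigned reading: 8240. Subtract 2^14 = 16384: 8240 − 16384 = -8144.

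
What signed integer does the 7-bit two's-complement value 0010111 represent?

23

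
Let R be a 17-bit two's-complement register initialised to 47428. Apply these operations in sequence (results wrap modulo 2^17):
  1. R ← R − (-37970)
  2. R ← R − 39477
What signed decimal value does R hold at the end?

Start: R = 47428 = 01011100101000100.
R = 47428 − (-37970) = 85398; wraps to -45674 = 10100110110010110
R = -45674 − 39477 = -85151; wraps to 45921 = 01011001101100001

45921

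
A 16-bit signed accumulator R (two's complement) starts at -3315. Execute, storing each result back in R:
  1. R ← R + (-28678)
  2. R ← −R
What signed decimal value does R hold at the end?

Start: R = -3315 = 1111001100001101.
R = -3315 + (-28678) = -31993 = 1000001100000111
R = −(-31993) = 31993 = 0111110011111001

31993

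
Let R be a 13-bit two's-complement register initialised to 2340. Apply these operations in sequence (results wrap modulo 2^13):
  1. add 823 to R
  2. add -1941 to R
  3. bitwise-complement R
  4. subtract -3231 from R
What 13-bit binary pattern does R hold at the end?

Start: R = 2340 = 0100100100100.
R = 2340 + 823 = 3163 = 0110001011011
R = 3163 + (-1941) = 1222 = 0010011000110
R = NOT 0010011000110 = 1101100111001 = -1223
R = -1223 − (-3231) = 2008 = 0011111011000

0011111011000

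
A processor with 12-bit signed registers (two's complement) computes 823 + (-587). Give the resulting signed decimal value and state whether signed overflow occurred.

823 → 001100110111
-587 → 110110110101
  001100110111
+ 110110110101
= 000011101100  (discard carry-out 1)
Result 000011101100: MSB = 0 → value 236.
Addends have opposite signs, so signed overflow cannot occur.

236; no overflow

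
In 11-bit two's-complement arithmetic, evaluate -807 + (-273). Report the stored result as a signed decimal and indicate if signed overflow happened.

968; overflow

-807 → 10011011001
-273 → 11011101111
  10011011001
+ 11011101111
= 01111001000  (discard carry-out 1)
Result 01111001000: MSB = 0 → value 968.
Both addends are negative but the stored result is non-negative: signed overflow. The true value -807 + (-273) = -1080 lies outside [-1024, 1023].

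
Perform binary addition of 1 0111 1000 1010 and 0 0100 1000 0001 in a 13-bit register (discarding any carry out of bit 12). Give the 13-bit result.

1110000001011

  1011110001010
+ 0010010000001
= 1110000001011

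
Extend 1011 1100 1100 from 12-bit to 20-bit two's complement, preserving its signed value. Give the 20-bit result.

11111111101111001100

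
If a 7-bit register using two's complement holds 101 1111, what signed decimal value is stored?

MSB is 1, so the value is negative.
Invert: 0100000. Add 1: 0100001 = 33. So the value is −33.

-33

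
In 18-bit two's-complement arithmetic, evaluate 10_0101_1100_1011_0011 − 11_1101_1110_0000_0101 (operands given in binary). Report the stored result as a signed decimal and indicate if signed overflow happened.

10_0101_1100_1011_0011 → 100101110010110011 = -107341 (signed)
11_1101_1110_0000_0101 → 111101111000000101 = -8699 (signed)
Subtract via negate-and-add: invert 111101111000000101 + 1 = 000010000111111011 (i.e. 8699).
  100101110010110011
+ 000010000111111011
= 100111111010101110
Result 100111111010101110: MSB = 1 → 163502 − 262144 = -98642.
Addends (after negating the subtrahend) have opposite signs, so signed overflow cannot occur.

-98642; no overflow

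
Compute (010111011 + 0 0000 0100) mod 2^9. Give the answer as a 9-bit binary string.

010111111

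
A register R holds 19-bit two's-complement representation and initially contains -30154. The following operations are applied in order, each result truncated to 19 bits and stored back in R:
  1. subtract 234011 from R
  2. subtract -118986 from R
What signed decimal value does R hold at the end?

-145179

Start: R = -30154 = 1111000101000110110.
R = -30154 − 234011 = -264165; wraps to 260123 = 0111111100000011011
R = 260123 − (-118986) = 379109; wraps to -145179 = 1011100100011100101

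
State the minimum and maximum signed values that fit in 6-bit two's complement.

min = -32, max = 31

Minimum: −2^5 = -32.
Maximum: 2^5 − 1 = 31.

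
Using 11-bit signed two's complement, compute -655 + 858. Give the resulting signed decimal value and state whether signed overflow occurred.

-655 → 10101110001
858 → 01101011010
  10101110001
+ 01101011010
= 00011001011  (discard carry-out 1)
Result 00011001011: MSB = 0 → value 203.
Addends have opposite signs, so signed overflow cannot occur.

203; no overflow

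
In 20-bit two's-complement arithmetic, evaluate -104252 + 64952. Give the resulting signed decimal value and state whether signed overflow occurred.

-39300; no overflow

-104252 → 11100110100011000100
64952 → 00001111110110111000
  11100110100011000100
+ 00001111110110111000
= 11110110011001111100
Result 11110110011001111100: MSB = 1 → 1009276 − 1048576 = -39300.
Addends have opposite signs, so signed overflow cannot occur.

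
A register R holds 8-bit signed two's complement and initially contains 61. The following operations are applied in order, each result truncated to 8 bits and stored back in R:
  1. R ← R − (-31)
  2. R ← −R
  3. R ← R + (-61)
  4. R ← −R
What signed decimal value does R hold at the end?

Start: R = 61 = 00111101.
R = 61 − (-31) = 92 = 01011100
R = −(92) = -92 = 10100100
R = -92 + (-61) = -153; wraps to 103 = 01100111
R = −(103) = -103 = 10011001

-103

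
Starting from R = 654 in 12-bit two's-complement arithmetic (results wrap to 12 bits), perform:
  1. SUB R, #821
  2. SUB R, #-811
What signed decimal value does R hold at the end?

Start: R = 654 = 001010001110.
R = 654 − 821 = -167 = 111101011001
R = -167 − (-811) = 644 = 001010000100

644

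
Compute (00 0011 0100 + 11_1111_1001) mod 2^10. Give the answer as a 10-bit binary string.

0000101101

  0000110100
+ 1111111001
= 0000101101  (discard carry-out 1)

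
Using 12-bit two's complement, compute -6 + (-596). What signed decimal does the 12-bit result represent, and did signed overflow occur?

-602; no overflow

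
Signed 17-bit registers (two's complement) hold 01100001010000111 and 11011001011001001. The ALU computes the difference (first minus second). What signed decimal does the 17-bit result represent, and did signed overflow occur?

-61506; overflow

01100001010000111 = 49799 (signed)
11011001011001001 = -19767 (signed)
Subtract via negate-and-add: invert 11011001011001001 + 1 = 00100110100110111 (i.e. 19767).
  01100001010000111
+ 00100110100110111
= 10000111110111110
Result 10000111110111110: MSB = 1 → 69566 − 131072 = -61506.
Both addends (after negating the subtrahend) are non-negative but the stored result is negative: signed overflow. The true value 49799 − (-19767) = 69566 lies outside [-65536, 65535].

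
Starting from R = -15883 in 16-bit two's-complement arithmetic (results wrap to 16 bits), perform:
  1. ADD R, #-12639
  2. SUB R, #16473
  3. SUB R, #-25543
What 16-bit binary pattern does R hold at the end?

1011010000000100

Start: R = -15883 = 1100000111110101.
R = -15883 + (-12639) = -28522 = 1001000010010110
R = -28522 − 16473 = -44995; wraps to 20541 = 0101000000111101
R = 20541 − (-25543) = 46084; wraps to -19452 = 1011010000000100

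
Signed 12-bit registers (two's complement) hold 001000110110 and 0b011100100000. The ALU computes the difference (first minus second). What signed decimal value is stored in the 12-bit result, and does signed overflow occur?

-1258; no overflow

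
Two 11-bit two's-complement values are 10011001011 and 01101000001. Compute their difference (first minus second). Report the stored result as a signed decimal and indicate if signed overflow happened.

394; overflow

10011001011 = -821 (signed)
01101000001 = 833 (signed)
Subtract via negate-and-add: invert 01101000001 + 1 = 10010111111 (i.e. -833).
  10011001011
+ 10010111111
= 00110001010  (discard carry-out 1)
Result 00110001010: MSB = 0 → value 394.
Both addends (after negating the subtrahend) are negative but the stored result is non-negative: signed overflow. The true value -821 − 833 = -1654 lies outside [-1024, 1023].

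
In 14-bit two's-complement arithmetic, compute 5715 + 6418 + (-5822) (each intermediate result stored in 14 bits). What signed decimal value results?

6311

5715 + 6418 = 12133 → wraps to -4251 (10111101100101)
-4251 + (-5822) = -10073 → wraps to 6311 (01100010100111)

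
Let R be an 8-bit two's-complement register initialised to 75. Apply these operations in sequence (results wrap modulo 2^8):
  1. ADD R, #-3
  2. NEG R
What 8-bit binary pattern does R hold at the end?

Start: R = 75 = 01001011.
R = 75 + (-3) = 72 = 01001000
R = −(72) = -72 = 10111000

10111000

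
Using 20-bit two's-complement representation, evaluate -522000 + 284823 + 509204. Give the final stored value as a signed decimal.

-522000 + 284823 = -237177 (11000110000110000111)
-237177 + 509204 = 272027 (01000010011010011011)

272027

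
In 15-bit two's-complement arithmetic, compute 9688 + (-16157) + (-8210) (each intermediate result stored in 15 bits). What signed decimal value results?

-14679

9688 + (-16157) = -6469 (110011010111011)
-6469 + (-8210) = -14679 (100011010101001)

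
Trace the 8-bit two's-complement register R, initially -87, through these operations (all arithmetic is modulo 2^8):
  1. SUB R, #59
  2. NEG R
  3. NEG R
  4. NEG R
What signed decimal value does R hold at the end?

-110

Start: R = -87 = 10101001.
R = -87 − 59 = -146; wraps to 110 = 01101110
R = −(110) = -110 = 10010010
R = −(-110) = 110 = 01101110
R = −(110) = -110 = 10010010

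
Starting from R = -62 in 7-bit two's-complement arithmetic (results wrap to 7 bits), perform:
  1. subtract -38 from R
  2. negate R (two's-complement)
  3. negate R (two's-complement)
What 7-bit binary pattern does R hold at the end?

Start: R = -62 = 1000010.
R = -62 − (-38) = -24 = 1101000
R = −(-24) = 24 = 0011000
R = −(24) = -24 = 1101000

1101000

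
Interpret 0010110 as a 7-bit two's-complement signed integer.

22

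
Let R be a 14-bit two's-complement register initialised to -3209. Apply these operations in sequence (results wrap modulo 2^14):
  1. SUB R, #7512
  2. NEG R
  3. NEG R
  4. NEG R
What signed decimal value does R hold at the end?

Start: R = -3209 = 11001101110111.
R = -3209 − 7512 = -10721; wraps to 5663 = 01011000011111
R = −(5663) = -5663 = 10100111100001
R = −(-5663) = 5663 = 01011000011111
R = −(5663) = -5663 = 10100111100001

-5663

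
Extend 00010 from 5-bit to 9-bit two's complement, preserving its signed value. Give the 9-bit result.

MSB of 00010 is 0; replicate it into the new high bits.
0000|00010 → 000000010 (still 2).

000000010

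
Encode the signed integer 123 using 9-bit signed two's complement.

123 is non-negative, so write it directly in 9 bits: 001111011.

001111011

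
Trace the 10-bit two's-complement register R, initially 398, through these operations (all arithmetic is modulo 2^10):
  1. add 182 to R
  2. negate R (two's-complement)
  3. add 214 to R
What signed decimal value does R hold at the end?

-366

Start: R = 398 = 0110001110.
R = 398 + 182 = 580; wraps to -444 = 1001000100
R = −(-444) = 444 = 0110111100
R = 444 + 214 = 658; wraps to -366 = 1010010010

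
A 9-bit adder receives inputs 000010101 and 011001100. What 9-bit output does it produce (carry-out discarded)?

011100001

  000010101
+ 011001100
= 011100001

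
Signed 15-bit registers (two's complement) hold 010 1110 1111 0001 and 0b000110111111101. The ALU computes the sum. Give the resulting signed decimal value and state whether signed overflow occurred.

15598; no overflow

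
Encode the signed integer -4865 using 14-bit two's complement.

10110011111111

|-4865| = 4865 = 01001100000001 in 14 bits.
Invert the bits: 10110011111110. Add 1: 10110011111111.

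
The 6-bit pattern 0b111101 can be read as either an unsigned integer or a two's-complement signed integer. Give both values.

unsigned = 61, signed = -3

Unsigned: 111101 = 61.
Signed: MSB=1 → 61 − 64 = -3.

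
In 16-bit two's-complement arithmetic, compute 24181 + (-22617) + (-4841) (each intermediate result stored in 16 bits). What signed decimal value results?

-3277

24181 + (-22617) = 1564 (0000011000011100)
1564 + (-4841) = -3277 (1111001100110011)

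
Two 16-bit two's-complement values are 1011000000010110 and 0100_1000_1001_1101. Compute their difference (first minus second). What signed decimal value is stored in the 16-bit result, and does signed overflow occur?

26489; overflow

1011000000010110 = -20458 (signed)
0100_1000_1001_1101 → 0100100010011101 = 18589 (signed)
Subtract via negate-and-add: invert 0100100010011101 + 1 = 1011011101100011 (i.e. -18589).
  1011000000010110
+ 1011011101100011
= 0110011101111001  (discard carry-out 1)
Result 0110011101111001: MSB = 0 → value 26489.
Both addends (after negating the subtrahend) are negative but the stored result is non-negative: signed overflow. The true value -20458 − 18589 = -39047 lies outside [-32768, 32767].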